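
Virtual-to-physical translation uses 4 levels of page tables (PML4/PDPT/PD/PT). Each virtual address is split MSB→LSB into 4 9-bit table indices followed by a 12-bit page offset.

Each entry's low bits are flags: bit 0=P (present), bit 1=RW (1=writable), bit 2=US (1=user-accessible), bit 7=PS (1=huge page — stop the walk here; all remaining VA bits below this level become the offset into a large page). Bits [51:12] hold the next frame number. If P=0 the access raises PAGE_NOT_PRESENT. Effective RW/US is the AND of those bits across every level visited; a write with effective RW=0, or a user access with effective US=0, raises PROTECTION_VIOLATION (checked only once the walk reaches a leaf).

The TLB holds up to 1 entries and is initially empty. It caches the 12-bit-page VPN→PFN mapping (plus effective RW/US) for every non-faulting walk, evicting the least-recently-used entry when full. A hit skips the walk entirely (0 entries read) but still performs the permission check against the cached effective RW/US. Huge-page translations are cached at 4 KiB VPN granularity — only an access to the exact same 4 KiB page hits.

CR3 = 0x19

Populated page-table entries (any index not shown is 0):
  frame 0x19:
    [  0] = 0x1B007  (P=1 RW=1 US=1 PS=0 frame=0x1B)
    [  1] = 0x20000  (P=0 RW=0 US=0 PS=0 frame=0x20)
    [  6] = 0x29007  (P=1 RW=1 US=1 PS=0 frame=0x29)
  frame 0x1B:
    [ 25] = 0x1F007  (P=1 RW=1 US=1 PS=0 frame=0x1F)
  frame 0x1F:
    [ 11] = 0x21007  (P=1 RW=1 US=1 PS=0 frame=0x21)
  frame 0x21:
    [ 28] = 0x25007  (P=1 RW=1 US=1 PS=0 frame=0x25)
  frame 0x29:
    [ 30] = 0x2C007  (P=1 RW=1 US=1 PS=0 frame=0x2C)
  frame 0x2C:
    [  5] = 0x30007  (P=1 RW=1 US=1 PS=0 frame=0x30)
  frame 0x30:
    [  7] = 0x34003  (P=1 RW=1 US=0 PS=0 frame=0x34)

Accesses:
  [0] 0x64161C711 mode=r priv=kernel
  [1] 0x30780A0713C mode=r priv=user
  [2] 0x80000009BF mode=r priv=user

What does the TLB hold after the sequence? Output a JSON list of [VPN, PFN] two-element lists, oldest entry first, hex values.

Per-access translation:
#0 VA=0x64161C711 (r,kernel):
  lvl0: tbl 0x19, slot 0 ⇒ 0x1B007 (P1/RW1/US1/PS0)
  lvl1: tbl 0x1B, slot 25 ⇒ 0x1F007 (P1/RW1/US1/PS0)
  lvl2: tbl 0x1F, slot 11 ⇒ 0x21007 (P1/RW1/US1/PS0)
  lvl3: tbl 0x21, slot 28 ⇒ 0x25007 (P1/RW1/US1/PS0)
  ✓ 0x25711  — 4 lookups
#1 VA=0x30780A0713C (r,user):
  lvl0: tbl 0x19, slot 6 ⇒ 0x29007 (P1/RW1/US1/PS0)
  lvl1: tbl 0x29, slot 30 ⇒ 0x2C007 (P1/RW1/US1/PS0)
  lvl2: tbl 0x2C, slot 5 ⇒ 0x30007 (P1/RW1/US1/PS0)
  lvl3: tbl 0x30, slot 7 ⇒ 0x34003 (P1/RW1/US0/PS0)
  → PROTECTION_VIOLATION  (4 entries read)
#2 VA=0x80000009BF (r,user):
  lvl0: tbl 0x19, slot 1 ⇒ 0x20000 (P0/RW0/US0/PS0)
  → PAGE_NOT_PRESENT  (1 entries read)

TLB: [["0x64161C", "0x25"]]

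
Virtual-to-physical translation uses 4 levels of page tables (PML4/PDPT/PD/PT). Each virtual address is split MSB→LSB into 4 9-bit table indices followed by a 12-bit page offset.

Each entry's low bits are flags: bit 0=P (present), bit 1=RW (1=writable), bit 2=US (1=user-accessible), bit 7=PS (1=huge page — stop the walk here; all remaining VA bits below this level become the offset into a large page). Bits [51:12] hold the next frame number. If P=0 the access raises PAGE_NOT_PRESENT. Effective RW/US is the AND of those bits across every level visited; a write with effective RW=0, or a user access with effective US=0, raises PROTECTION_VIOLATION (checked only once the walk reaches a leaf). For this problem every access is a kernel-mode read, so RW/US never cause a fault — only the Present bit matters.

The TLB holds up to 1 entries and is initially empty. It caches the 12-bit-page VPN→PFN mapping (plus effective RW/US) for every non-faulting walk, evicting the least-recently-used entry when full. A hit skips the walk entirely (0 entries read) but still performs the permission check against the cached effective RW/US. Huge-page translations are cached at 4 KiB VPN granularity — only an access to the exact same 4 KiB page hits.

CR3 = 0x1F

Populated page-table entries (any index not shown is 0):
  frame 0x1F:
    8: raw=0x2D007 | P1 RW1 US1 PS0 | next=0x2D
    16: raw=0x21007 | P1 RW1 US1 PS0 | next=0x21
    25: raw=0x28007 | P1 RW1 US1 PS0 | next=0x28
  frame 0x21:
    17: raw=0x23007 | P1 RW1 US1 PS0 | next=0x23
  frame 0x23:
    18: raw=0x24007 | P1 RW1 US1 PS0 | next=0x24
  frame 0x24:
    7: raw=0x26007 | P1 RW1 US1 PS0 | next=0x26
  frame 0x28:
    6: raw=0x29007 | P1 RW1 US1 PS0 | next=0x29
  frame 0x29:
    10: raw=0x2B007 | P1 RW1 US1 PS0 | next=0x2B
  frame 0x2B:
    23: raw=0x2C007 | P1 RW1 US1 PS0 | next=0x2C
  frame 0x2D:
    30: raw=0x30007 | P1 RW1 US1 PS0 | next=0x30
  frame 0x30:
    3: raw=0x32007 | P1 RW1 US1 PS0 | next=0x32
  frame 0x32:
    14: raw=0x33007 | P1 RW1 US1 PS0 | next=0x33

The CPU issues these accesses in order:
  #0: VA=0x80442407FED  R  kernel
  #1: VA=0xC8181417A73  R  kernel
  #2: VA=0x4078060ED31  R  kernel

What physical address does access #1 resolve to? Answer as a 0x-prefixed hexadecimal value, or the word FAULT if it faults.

Walk each access:
#0 VA=0x80442407FED (r,kernel):
  [0] read 0x1F idx=16: raw=0x21007 flags P=1 W=1 U=1 S=0
  [1] read 0x21 idx=17: raw=0x23007 flags P=1 W=1 U=1 S=0
  [2] read 0x23 idx=18: raw=0x24007 flags P=1 W=1 U=1 S=0
  [3] read 0x24 idx=7: raw=0x26007 flags P=1 W=1 U=1 S=0
  ✓ 0x26FED  — 4 lookups
#1 VA=0xC8181417A73 (r,kernel):
  [0] read 0x1F idx=25: raw=0x28007 flags P=1 W=1 U=1 S=0
  [1] read 0x28 idx=6: raw=0x29007 flags P=1 W=1 U=1 S=0
  [2] read 0x29 idx=10: raw=0x2B007 flags P=1 W=1 U=1 S=0
  [3] read 0x2B idx=23: raw=0x2C007 flags P=1 W=1 U=1 S=0
  ✓ 0x2CA73  — 4 lookups
#2 VA=0x4078060ED31 (r,kernel):
  [0] read 0x1F idx=8: raw=0x2D007 flags P=1 W=1 U=1 S=0
  [1] read 0x2D idx=30: raw=0x30007 flags P=1 W=1 U=1 S=0
  [2] read 0x30 idx=3: raw=0x32007 flags P=1 W=1 U=1 S=0
  [3] read 0x32 idx=14: raw=0x33007 flags P=1 W=1 U=1 S=0
  ✓ 0x33D31  — 4 lookups

Access #1 PA: 0x2CA73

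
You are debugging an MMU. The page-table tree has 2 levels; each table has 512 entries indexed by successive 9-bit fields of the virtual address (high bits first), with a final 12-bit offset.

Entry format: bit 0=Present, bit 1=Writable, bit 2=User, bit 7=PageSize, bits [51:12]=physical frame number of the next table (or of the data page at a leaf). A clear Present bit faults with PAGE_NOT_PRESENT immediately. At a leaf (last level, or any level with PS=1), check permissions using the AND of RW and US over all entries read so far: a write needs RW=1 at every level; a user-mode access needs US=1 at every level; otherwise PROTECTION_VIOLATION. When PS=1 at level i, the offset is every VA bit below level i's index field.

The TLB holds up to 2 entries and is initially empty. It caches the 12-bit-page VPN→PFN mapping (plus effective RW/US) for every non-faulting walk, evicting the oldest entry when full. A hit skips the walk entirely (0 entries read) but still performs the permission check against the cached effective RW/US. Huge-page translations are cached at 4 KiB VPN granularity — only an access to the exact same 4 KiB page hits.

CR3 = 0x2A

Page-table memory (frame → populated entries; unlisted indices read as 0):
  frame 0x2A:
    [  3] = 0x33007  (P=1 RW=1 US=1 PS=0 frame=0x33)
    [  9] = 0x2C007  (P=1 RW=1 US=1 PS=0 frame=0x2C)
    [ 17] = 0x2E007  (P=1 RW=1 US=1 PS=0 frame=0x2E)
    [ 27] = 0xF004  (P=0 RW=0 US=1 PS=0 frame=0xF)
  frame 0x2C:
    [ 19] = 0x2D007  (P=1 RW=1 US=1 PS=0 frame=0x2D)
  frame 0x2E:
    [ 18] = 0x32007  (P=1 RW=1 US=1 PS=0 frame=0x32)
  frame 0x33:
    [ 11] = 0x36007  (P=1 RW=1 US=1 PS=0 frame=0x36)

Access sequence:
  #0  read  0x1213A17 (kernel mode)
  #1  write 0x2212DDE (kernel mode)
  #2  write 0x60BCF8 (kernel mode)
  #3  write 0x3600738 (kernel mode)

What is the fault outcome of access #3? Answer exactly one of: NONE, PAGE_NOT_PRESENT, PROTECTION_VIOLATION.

Trace:
#0 VA=0x1213A17 (r,kernel):
  L0 @0x2A[9] → 0x2C007  P=1,RW=1,US=1,PS=0
  L1 @0x2C[19] → 0x2D007  P=1,RW=1,US=1,PS=0
  ✓ 0x2DA17  — 2 lookups
#1 VA=0x2212DDE (w,kernel):
  L0 @0x2A[17] → 0x2E007  P=1,RW=1,US=1,PS=0
  L1 @0x2E[18] → 0x32007  P=1,RW=1,US=1,PS=0
  ✓ 0x32DDE  — 2 lookups
#2 VA=0x60BCF8 (w,kernel):
  L0 @0x2A[3] → 0x33007  P=1,RW=1,US=1,PS=0
  L1 @0x33[11] → 0x36007  P=1,RW=1,US=1,PS=0
  ✓ 0x36CF8  — 2 lookups
#3 VA=0x3600738 (w,kernel):
  L0 @0x2A[27] → 0xF004  P=0,RW=0,US=1,PS=0
  ⇒ fault: PAGE_NOT_PRESENT  — 1 lookups

Access #3 fault: PAGE_NOT_PRESENT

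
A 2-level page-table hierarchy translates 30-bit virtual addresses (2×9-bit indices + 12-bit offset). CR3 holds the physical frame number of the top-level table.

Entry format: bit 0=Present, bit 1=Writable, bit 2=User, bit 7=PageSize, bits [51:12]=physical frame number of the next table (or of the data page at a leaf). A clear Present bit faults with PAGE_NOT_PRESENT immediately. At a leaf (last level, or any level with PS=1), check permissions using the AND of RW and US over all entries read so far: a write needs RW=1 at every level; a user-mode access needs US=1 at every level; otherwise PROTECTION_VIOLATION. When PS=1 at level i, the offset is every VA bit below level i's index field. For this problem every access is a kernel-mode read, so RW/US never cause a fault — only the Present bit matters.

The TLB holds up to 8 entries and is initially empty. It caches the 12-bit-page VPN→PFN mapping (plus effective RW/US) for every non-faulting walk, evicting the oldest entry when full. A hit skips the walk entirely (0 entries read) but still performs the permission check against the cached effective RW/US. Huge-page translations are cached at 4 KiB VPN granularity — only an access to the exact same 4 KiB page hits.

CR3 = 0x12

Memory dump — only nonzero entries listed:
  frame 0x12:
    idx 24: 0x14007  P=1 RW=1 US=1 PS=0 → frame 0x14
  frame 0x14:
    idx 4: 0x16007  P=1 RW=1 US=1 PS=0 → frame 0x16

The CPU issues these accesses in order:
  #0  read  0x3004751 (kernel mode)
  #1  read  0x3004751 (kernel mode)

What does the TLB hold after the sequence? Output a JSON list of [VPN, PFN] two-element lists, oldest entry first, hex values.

Per-access translation:
#0 VA=0x3004751 (r,kernel):
  L0 @0x12[24] → 0x14007  P=1,RW=1,US=1,PS=0
  L1 @0x14[4] → 0x16007  P=1,RW=1,US=1,PS=0
  → PA=0x16751  (2 entries read)
#1 VA=0x3004751 (r,kernel):
  TLB hit vpn=0x3004 → PA=0x16751

TLB: [["0x3004", "0x16"]]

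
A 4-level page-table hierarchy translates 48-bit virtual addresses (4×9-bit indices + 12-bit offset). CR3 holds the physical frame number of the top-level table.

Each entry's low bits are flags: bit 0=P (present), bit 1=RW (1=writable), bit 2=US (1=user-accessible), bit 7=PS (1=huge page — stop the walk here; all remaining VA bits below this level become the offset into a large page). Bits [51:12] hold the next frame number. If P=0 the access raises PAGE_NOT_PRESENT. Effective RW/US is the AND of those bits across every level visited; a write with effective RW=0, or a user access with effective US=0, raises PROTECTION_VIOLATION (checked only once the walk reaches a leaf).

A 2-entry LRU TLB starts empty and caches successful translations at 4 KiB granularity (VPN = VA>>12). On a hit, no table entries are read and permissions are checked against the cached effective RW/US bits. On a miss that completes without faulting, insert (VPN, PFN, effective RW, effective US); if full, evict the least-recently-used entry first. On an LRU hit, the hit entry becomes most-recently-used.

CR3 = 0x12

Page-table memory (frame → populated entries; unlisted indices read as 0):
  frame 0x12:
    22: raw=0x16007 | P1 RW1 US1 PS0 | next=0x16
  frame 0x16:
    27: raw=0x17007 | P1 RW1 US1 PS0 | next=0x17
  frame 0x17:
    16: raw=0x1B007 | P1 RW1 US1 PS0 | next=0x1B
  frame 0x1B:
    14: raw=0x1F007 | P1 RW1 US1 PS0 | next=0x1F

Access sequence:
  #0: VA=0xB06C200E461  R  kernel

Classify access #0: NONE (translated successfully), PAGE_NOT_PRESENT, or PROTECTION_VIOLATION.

Trace:
#0 VA=0xB06C200E461 (r,kernel):
  lvl0: tbl 0x12, slot 22 ⇒ 0x16007 (P1/RW1/US1/PS0)
  lvl1: tbl 0x16, slot 27 ⇒ 0x17007 (P1/RW1/US1/PS0)
  lvl2: tbl 0x17, slot 16 ⇒ 0x1B007 (P1/RW1/US1/PS0)
  lvl3: tbl 0x1B, slot 14 ⇒ 0x1F007 (P1/RW1/US1/PS0)
  ⇒ phys 0x1F461  [4 reads]

Access #0 fault: NONE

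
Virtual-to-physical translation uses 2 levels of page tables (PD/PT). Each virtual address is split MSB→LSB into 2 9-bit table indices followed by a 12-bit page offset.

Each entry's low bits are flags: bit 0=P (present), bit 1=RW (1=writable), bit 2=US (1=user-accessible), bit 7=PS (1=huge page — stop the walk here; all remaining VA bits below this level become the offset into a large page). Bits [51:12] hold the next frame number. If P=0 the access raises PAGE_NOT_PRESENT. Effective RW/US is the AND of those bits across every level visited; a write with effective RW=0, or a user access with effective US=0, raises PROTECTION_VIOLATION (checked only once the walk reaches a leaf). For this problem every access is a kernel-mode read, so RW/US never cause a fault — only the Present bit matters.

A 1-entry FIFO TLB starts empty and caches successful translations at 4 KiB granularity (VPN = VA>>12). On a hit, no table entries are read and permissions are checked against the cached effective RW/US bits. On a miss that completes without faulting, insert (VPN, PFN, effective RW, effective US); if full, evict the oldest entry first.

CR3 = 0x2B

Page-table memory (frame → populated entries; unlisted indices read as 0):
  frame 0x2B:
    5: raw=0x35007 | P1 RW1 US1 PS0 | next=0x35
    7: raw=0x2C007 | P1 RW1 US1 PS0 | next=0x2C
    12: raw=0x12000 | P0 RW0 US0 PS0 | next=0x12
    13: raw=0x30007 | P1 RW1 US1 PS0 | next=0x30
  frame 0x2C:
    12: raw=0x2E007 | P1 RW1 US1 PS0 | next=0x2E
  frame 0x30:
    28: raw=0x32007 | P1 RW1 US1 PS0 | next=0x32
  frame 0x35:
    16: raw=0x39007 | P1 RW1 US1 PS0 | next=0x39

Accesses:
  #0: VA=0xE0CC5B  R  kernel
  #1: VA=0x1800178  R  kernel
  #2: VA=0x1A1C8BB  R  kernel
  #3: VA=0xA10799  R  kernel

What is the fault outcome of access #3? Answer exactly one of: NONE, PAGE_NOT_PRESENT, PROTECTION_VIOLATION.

Trace:
#0 VA=0xE0CC5B (r,kernel):
  L0: frame=0x2B idx=7 entry=0x2C007 [P=1 RW=1 US=1 PS=0]
  L1: frame=0x2C idx=12 entry=0x2E007 [P=1 RW=1 US=1 PS=0]
  ✓ 0x2EC5B  — 2 lookups
#1 VA=0x1800178 (r,kernel):
  L0: frame=0x2B idx=12 entry=0x12000 [P=0 RW=0 US=0 PS=0]
  ⇒ fault: PAGE_NOT_PRESENT  — 1 lookups
#2 VA=0x1A1C8BB (r,kernel):
  L0: frame=0x2B idx=13 entry=0x30007 [P=1 RW=1 US=1 PS=0]
  L1: frame=0x30 idx=28 entry=0x32007 [P=1 RW=1 US=1 PS=0]
  ✓ 0x328BB  — 2 lookups
#3 VA=0xA10799 (r,kernel):
  L0: frame=0x2B idx=5 entry=0x35007 [P=1 RW=1 US=1 PS=0]
  L1: frame=0x35 idx=16 entry=0x39007 [P=1 RW=1 US=1 PS=0]
  ✓ 0x39799  — 2 lookups

Access #3 fault: NONE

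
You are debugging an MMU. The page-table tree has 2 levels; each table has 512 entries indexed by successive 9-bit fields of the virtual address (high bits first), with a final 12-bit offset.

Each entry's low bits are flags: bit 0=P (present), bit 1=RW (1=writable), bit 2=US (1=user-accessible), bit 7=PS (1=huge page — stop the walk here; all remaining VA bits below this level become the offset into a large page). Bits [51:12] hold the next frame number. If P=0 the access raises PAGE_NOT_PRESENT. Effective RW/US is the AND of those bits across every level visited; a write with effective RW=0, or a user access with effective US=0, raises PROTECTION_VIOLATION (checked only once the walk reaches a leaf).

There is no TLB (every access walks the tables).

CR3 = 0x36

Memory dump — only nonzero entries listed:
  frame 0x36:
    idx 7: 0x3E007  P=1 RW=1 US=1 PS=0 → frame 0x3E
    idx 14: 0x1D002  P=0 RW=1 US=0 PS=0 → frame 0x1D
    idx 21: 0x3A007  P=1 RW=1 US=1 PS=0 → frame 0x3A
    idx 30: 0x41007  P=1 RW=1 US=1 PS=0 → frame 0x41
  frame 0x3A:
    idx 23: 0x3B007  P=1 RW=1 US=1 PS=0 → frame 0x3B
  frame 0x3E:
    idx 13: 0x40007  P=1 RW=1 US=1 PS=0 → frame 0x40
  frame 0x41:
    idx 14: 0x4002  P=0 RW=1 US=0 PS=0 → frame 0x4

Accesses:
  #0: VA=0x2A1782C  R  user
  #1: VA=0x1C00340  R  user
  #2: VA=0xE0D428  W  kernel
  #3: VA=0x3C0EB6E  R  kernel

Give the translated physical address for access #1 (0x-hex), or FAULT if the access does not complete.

Trace:
#0 VA=0x2A1782C (r,user):
  L0: frame=0x36 idx=21 entry=0x3A007 [P=1 RW=1 US=1 PS=0]
  L1: frame=0x3A idx=23 entry=0x3B007 [P=1 RW=1 US=1 PS=0]
  ✓ 0x3B82C  — 2 lookups
#1 VA=0x1C00340 (r,user):
  L0: frame=0x36 idx=14 entry=0x1D002 [P=0 RW=1 US=0 PS=0]
  ⇒ fault: PAGE_NOT_PRESENT  — 1 lookups
#2 VA=0xE0D428 (w,kernel):
  L0: frame=0x36 idx=7 entry=0x3E007 [P=1 RW=1 US=1 PS=0]
  L1: frame=0x3E idx=13 entry=0x40007 [P=1 RW=1 US=1 PS=0]
  ✓ 0x40428  — 2 lookups
#3 VA=0x3C0EB6E (r,kernel):
  L0: frame=0x36 idx=30 entry=0x41007 [P=1 RW=1 US=1 PS=0]
  L1: frame=0x41 idx=14 entry=0x4002 [P=0 RW=1 US=0 PS=0]
  ⇒ fault: PAGE_NOT_PRESENT  — 2 lookups

Access #1 PA: FAULT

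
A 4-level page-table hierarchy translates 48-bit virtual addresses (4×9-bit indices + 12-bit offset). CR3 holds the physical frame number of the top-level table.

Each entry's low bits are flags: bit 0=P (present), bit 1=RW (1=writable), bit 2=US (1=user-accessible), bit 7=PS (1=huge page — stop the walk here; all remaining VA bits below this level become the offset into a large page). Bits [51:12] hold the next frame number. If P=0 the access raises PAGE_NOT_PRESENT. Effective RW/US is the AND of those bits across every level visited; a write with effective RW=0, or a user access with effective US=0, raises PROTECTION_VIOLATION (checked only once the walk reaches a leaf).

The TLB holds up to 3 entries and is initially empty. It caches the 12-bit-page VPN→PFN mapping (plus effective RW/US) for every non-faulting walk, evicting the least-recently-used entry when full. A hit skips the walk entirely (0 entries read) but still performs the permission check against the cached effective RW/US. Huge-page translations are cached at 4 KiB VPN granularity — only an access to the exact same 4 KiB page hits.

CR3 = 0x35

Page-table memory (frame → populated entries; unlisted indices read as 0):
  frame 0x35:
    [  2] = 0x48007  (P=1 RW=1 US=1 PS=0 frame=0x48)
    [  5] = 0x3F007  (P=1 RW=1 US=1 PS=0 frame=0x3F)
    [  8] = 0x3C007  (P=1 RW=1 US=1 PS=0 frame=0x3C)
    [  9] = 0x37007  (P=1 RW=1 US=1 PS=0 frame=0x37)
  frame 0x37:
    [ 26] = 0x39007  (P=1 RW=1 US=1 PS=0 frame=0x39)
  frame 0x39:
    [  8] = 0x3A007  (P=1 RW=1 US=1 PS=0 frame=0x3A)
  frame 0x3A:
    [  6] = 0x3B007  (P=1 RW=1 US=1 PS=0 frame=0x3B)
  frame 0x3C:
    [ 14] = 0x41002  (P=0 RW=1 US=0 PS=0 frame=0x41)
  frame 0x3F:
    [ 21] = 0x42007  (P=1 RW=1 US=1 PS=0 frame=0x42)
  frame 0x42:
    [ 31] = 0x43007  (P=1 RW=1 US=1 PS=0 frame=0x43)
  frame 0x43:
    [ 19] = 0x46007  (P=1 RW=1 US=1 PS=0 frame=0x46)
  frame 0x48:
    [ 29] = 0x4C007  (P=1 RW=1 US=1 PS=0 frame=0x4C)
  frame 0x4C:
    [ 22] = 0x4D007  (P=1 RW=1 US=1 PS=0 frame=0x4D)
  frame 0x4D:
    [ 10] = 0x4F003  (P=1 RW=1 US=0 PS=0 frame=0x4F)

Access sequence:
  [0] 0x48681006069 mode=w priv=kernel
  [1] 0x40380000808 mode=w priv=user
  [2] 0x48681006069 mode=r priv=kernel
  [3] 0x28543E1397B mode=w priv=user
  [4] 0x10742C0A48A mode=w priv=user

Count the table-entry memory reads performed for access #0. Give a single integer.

Trace:
#0 VA=0x48681006069 (w,kernel):
  [0] read 0x35 idx=9: raw=0x37007 flags P=1 W=1 U=1 S=0
  [1] read 0x37 idx=26: raw=0x39007 flags P=1 W=1 U=1 S=0
  [2] read 0x39 idx=8: raw=0x3A007 flags P=1 W=1 U=1 S=0
  [3] read 0x3A idx=6: raw=0x3B007 flags P=1 W=1 U=1 S=0
  ⇒ phys 0x3B069  [4 reads]
#1 VA=0x40380000808 (w,user):
  [0] read 0x35 idx=8: raw=0x3C007 flags P=1 W=1 U=1 S=0
  [1] read 0x3C idx=14: raw=0x41002 flags P=0 W=1 U=0 S=0
  ✗ PAGE_NOT_PRESENT  [2 reads]
#2 VA=0x48681006069 (r,kernel):
  TLB hit vpn=0x48681006 → PA=0x3B069
#3 VA=0x28543E1397B (w,user):
  [0] read 0x35 idx=5: raw=0x3F007 flags P=1 W=1 U=1 S=0
  [1] read 0x3F idx=21: raw=0x42007 flags P=1 W=1 U=1 S=0
  [2] read 0x42 idx=31: raw=0x43007 flags P=1 W=1 U=1 S=0
  [3] read 0x43 idx=19: raw=0x46007 flags P=1 W=1 U=1 S=0
  ⇒ phys 0x4697B  [4 reads]
#4 VA=0x10742C0A48A (w,user):
  [0] read 0x35 idx=2: raw=0x48007 flags P=1 W=1 U=1 S=0
  [1] read 0x48 idx=29: raw=0x4C007 flags P=1 W=1 U=1 S=0
  [2] read 0x4C idx=22: raw=0x4D007 flags P=1 W=1 U=1 S=0
  [3] read 0x4D idx=10: raw=0x4F003 flags P=1 W=1 U=0 S=0
  ✗ PROTECTION_VIOLATION  [4 reads]

Entries read for #0: 4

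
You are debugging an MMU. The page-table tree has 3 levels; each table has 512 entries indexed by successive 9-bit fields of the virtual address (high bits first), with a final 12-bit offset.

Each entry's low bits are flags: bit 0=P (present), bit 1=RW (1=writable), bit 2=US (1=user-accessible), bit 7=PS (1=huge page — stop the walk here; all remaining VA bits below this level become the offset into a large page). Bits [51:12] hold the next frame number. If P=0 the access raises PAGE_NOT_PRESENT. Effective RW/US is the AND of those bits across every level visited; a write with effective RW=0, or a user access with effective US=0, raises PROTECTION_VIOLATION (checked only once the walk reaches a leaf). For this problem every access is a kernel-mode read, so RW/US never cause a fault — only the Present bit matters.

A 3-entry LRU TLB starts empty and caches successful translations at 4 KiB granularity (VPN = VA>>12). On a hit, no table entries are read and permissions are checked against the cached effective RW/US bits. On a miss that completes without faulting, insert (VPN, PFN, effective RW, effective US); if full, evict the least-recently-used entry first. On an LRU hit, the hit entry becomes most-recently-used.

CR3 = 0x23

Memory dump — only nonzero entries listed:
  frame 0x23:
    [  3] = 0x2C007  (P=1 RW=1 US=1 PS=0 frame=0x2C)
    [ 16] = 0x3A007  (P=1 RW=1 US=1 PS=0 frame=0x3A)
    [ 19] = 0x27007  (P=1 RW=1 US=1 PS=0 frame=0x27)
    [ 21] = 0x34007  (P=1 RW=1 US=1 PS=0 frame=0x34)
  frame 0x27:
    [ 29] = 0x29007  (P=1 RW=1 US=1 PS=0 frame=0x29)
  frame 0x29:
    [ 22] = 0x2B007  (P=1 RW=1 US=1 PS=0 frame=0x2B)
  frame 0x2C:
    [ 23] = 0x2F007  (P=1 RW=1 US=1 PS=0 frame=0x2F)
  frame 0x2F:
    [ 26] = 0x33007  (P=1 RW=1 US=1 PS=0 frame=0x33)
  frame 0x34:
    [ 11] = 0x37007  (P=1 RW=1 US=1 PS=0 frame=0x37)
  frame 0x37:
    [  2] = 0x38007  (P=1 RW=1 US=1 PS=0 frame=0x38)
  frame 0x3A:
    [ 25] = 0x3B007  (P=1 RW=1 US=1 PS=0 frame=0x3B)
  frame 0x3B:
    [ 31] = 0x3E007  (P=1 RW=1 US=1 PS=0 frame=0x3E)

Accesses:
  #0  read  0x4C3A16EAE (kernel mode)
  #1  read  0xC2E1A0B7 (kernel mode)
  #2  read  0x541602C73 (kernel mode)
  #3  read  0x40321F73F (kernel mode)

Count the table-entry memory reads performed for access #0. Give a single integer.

Trace:
#0 VA=0x4C3A16EAE (r,kernel):
  [0] read 0x23 idx=19: raw=0x27007 flags P=1 W=1 U=1 S=0
  [1] read 0x27 idx=29: raw=0x29007 flags P=1 W=1 U=1 S=0
  [2] read 0x29 idx=22: raw=0x2B007 flags P=1 W=1 U=1 S=0
  → PA=0x2BEAE  (3 entries read)
#1 VA=0xC2E1A0B7 (r,kernel):
  [0] read 0x23 idx=3: raw=0x2C007 flags P=1 W=1 U=1 S=0
  [1] read 0x2C idx=23: raw=0x2F007 flags P=1 W=1 U=1 S=0
  [2] read 0x2F idx=26: raw=0x33007 flags P=1 W=1 U=1 S=0
  → PA=0x330B7  (3 entries read)
#2 VA=0x541602C73 (r,kernel):
  [0] read 0x23 idx=21: raw=0x34007 flags P=1 W=1 U=1 S=0
  [1] read 0x34 idx=11: raw=0x37007 flags P=1 W=1 U=1 S=0
  [2] read 0x37 idx=2: raw=0x38007 flags P=1 W=1 U=1 S=0
  → PA=0x38C73  (3 entries read)
#3 VA=0x40321F73F (r,kernel):
  [0] read 0x23 idx=16: raw=0x3A007 flags P=1 W=1 U=1 S=0
  [1] read 0x3A idx=25: raw=0x3B007 flags P=1 W=1 U=1 S=0
  [2] read 0x3B idx=31: raw=0x3E007 flags P=1 W=1 U=1 S=0
  → PA=0x3E73F  (3 entries read)

Entries read for #0: 3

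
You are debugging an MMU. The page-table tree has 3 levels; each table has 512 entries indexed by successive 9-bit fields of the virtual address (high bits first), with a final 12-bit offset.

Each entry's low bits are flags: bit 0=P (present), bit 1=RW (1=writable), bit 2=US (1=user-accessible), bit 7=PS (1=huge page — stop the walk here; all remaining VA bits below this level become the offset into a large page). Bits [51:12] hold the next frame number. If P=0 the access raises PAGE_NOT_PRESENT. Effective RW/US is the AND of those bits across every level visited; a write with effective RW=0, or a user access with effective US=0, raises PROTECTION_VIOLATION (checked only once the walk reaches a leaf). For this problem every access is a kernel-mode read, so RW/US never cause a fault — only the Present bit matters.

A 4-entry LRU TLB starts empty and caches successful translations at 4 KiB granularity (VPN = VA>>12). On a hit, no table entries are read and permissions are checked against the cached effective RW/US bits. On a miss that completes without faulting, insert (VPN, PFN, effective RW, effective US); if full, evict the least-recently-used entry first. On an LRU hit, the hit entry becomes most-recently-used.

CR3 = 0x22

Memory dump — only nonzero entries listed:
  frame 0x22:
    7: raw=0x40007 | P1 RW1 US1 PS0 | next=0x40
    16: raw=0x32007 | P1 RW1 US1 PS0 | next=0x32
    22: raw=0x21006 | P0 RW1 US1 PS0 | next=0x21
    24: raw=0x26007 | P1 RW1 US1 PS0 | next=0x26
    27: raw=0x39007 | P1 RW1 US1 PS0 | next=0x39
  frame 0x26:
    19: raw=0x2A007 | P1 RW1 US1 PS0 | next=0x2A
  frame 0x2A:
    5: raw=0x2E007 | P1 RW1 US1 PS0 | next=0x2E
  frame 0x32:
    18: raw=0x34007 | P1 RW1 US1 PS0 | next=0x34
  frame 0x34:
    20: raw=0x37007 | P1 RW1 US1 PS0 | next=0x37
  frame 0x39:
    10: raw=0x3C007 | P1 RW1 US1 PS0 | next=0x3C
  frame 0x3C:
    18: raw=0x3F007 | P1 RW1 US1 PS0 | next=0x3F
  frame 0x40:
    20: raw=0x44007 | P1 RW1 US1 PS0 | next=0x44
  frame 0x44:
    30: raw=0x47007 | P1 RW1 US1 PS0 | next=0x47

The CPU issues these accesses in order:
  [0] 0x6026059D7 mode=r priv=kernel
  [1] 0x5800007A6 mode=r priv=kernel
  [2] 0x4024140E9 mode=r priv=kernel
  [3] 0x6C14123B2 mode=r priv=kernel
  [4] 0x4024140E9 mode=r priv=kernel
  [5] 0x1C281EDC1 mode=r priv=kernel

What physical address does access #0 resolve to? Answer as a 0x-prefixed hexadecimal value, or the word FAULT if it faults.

Trace:
#0 VA=0x6026059D7 (r,kernel):
  L0: frame=0x22 idx=24 entry=0x26007 [P=1 RW=1 US=1 PS=0]
  L1: frame=0x26 idx=19 entry=0x2A007 [P=1 RW=1 US=1 PS=0]
  L2: frame=0x2A idx=5 entry=0x2E007 [P=1 RW=1 US=1 PS=0]
  ⇒ phys 0x2E9D7  [3 reads]
#1 VA=0x5800007A6 (r,kernel):
  L0: frame=0x22 idx=22 entry=0x21006 [P=0 RW=1 US=1 PS=0]
  ✗ PAGE_NOT_PRESENT  [1 reads]
#2 VA=0x4024140E9 (r,kernel):
  L0: frame=0x22 idx=16 entry=0x32007 [P=1 RW=1 US=1 PS=0]
  L1: frame=0x32 idx=18 entry=0x34007 [P=1 RW=1 US=1 PS=0]
  L2: frame=0x34 idx=20 entry=0x37007 [P=1 RW=1 US=1 PS=0]
  ⇒ phys 0x370E9  [3 reads]
#3 VA=0x6C14123B2 (r,kernel):
  L0: frame=0x22 idx=27 entry=0x39007 [P=1 RW=1 US=1 PS=0]
  L1: frame=0x39 idx=10 entry=0x3C007 [P=1 RW=1 US=1 PS=0]
  L2: frame=0x3C idx=18 entry=0x3F007 [P=1 RW=1 US=1 PS=0]
  ⇒ phys 0x3F3B2  [3 reads]
#4 VA=0x4024140E9 (r,kernel):
  TLB hit vpn=0x402414 → PA=0x370E9
#5 VA=0x1C281EDC1 (r,kernel):
  L0: frame=0x22 idx=7 entry=0x40007 [P=1 RW=1 US=1 PS=0]
  L1: frame=0x40 idx=20 entry=0x44007 [P=1 RW=1 US=1 PS=0]
  L2: frame=0x44 idx=30 entry=0x47007 [P=1 RW=1 US=1 PS=0]
  ⇒ phys 0x47DC1  [3 reads]

Access #0 PA: 0x2E9D7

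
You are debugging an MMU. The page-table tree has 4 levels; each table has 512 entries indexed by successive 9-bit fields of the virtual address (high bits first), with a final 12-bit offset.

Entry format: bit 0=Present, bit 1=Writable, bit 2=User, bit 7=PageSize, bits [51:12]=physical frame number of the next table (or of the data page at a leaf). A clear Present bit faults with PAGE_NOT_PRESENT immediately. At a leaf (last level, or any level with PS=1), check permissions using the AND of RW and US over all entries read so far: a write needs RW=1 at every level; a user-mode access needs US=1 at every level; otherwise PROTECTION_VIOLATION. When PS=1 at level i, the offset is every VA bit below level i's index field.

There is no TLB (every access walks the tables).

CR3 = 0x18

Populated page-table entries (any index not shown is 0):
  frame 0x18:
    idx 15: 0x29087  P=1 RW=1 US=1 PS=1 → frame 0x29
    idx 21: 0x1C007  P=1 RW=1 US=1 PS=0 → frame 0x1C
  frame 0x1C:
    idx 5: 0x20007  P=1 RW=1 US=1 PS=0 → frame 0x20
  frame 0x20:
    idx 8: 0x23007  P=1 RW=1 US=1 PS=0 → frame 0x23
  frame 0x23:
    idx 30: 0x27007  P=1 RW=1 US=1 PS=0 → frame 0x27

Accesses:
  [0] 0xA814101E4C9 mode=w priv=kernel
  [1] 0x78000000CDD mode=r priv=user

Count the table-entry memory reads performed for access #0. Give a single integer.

Walk each access:
#0 VA=0xA814101E4C9 (w,kernel):
  [0] read 0x18 idx=21: raw=0x1C007 flags P=1 W=1 U=1 S=0
  [1] read 0x1C idx=5: raw=0x20007 flags P=1 W=1 U=1 S=0
  [2] read 0x20 idx=8: raw=0x23007 flags P=1 W=1 U=1 S=0
  [3] read 0x23 idx=30: raw=0x27007 flags P=1 W=1 U=1 S=0
  ⇒ phys 0x274C9  [4 reads]
#1 VA=0x78000000CDD (r,user):
  [0] read 0x18 idx=15: raw=0x29087 flags P=1 W=1 U=1 S=1
  ⇒ phys 0x29CDD (huge @L0)  [1 reads]

Entries read for #0: 4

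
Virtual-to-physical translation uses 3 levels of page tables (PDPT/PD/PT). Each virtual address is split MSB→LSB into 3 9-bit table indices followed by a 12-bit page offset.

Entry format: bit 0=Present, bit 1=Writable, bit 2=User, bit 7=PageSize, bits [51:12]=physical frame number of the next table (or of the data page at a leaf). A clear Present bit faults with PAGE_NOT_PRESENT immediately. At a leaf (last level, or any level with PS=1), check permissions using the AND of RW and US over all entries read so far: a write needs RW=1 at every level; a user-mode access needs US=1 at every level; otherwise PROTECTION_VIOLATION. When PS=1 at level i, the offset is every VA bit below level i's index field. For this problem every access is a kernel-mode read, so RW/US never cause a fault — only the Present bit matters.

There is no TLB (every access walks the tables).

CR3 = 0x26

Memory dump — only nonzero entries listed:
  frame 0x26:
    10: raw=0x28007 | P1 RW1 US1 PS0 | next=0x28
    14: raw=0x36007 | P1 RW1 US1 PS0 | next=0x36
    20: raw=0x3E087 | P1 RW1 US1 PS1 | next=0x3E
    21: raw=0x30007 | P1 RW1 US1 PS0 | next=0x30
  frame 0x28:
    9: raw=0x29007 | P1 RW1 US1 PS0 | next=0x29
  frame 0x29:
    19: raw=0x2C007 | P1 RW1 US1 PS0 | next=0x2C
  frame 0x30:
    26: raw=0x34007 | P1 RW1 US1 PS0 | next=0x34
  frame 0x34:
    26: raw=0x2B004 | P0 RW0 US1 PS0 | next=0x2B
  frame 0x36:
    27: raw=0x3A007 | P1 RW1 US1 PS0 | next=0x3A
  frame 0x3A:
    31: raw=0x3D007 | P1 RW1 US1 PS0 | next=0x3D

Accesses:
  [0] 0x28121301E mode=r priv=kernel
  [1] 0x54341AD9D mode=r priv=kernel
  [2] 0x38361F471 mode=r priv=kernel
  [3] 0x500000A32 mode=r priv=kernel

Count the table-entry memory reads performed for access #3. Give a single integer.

Trace:
#0 VA=0x28121301E (r,kernel):
  L0 @0x26[10] → 0x28007  P=1,RW=1,US=1,PS=0
  L1 @0x28[9] → 0x29007  P=1,RW=1,US=1,PS=0
  L2 @0x29[19] → 0x2C007  P=1,RW=1,US=1,PS=0
  ✓ 0x2C01E  — 3 lookups
#1 VA=0x54341AD9D (r,kernel):
  L0 @0x26[21] → 0x30007  P=1,RW=1,US=1,PS=0
  L1 @0x30[26] → 0x34007  P=1,RW=1,US=1,PS=0
  L2 @0x34[26] → 0x2B004  P=0,RW=0,US=1,PS=0
  ⇒ fault: PAGE_NOT_PRESENT  — 3 lookups
#2 VA=0x38361F471 (r,kernel):
  L0 @0x26[14] → 0x36007  P=1,RW=1,US=1,PS=0
  L1 @0x36[27] → 0x3A007  P=1,RW=1,US=1,PS=0
  L2 @0x3A[31] → 0x3D007  P=1,RW=1,US=1,PS=0
  ✓ 0x3D471  — 3 lookups
#3 VA=0x500000A32 (r,kernel):
  L0 @0x26[20] → 0x3E087  P=1,RW=1,US=1,PS=1
  ✓ 0x3EA32 (huge @L0)  — 1 lookups

Entries read for #3: 1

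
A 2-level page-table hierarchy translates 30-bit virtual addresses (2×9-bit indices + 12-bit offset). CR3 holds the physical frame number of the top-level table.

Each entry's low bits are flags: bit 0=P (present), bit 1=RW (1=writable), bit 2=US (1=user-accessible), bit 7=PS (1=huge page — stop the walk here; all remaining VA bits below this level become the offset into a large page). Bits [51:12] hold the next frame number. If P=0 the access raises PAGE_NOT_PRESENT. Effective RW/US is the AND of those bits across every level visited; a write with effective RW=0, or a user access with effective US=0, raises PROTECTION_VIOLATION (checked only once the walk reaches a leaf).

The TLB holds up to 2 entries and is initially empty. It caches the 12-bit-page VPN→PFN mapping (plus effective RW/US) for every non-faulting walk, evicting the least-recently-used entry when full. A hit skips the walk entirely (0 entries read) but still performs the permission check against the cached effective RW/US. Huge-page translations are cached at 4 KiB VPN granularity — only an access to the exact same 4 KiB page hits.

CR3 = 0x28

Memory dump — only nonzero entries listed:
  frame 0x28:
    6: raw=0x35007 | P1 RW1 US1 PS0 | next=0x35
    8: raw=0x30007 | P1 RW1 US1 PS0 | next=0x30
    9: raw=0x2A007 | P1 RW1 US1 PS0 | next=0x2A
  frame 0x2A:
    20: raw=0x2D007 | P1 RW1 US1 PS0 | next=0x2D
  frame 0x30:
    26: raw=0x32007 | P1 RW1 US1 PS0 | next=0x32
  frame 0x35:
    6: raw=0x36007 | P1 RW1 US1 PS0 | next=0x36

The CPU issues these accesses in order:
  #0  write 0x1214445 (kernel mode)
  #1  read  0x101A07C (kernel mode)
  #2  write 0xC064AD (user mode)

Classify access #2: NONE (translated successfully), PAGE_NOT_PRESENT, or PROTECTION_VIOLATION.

Trace:
#0 VA=0x1214445 (w,kernel):
  [0] read 0x28 idx=9: raw=0x2A007 flags P=1 W=1 U=1 S=0
  [1] read 0x2A idx=20: raw=0x2D007 flags P=1 W=1 U=1 S=0
  ⇒ phys 0x2D445  [2 reads]
#1 VA=0x101A07C (r,kernel):
  [0] read 0x28 idx=8: raw=0x30007 flags P=1 W=1 U=1 S=0
  [1] read 0x30 idx=26: raw=0x32007 flags P=1 W=1 U=1 S=0
  ⇒ phys 0x3207C  [2 reads]
#2 VA=0xC064AD (w,user):
  [0] read 0x28 idx=6: raw=0x35007 flags P=1 W=1 U=1 S=0
  [1] read 0x35 idx=6: raw=0x36007 flags P=1 W=1 U=1 S=0
  ⇒ phys 0x364AD  [2 reads]

Access #2 fault: NONE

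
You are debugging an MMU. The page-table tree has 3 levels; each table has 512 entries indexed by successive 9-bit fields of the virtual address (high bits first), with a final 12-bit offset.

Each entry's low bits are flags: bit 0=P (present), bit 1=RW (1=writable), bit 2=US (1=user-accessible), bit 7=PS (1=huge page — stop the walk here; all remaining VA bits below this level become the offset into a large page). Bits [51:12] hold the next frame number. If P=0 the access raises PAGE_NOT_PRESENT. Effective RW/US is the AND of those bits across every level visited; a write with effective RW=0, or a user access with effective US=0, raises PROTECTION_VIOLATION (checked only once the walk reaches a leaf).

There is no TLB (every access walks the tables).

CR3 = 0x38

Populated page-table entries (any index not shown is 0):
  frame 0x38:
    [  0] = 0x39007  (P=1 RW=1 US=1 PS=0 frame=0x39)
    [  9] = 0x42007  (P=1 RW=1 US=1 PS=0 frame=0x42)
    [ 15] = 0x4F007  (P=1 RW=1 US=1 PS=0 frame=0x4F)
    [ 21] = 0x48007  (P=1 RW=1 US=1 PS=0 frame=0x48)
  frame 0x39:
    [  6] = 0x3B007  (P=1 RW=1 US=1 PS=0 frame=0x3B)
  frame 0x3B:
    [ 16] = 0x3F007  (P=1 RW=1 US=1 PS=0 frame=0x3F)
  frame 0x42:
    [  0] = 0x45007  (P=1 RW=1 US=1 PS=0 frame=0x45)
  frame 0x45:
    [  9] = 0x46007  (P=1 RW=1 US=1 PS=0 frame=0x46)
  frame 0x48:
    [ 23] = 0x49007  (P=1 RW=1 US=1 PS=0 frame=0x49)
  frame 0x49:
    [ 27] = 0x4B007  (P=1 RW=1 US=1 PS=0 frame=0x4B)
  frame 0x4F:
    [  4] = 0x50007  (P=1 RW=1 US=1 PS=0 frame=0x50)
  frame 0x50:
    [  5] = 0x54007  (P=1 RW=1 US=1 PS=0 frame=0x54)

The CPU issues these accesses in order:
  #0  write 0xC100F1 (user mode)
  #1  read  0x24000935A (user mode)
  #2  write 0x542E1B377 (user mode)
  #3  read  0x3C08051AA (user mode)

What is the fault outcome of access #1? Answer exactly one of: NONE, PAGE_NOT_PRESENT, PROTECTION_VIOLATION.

Trace:
#0 VA=0xC100F1 (w,user):
  [0] read 0x38 idx=0: raw=0x39007 flags P=1 W=1 U=1 S=0
  [1] read 0x39 idx=6: raw=0x3B007 flags P=1 W=1 U=1 S=0
  [2] read 0x3B idx=16: raw=0x3F007 flags P=1 W=1 U=1 S=0
  ⇒ phys 0x3F0F1  [3 reads]
#1 VA=0x24000935A (r,user):
  [0] read 0x38 idx=9: raw=0x42007 flags P=1 W=1 U=1 S=0
  [1] read 0x42 idx=0: raw=0x45007 flags P=1 W=1 U=1 S=0
  [2] read 0x45 idx=9: raw=0x46007 flags P=1 W=1 U=1 S=0
  ⇒ phys 0x4635A  [3 reads]
#2 VA=0x542E1B377 (w,user):
  [0] read 0x38 idx=21: raw=0x48007 flags P=1 W=1 U=1 S=0
  [1] read 0x48 idx=23: raw=0x49007 flags P=1 W=1 U=1 S=0
  [2] read 0x49 idx=27: raw=0x4B007 flags P=1 W=1 U=1 S=0
  ⇒ phys 0x4B377  [3 reads]
#3 VA=0x3C08051AA (r,user):
  [0] read 0x38 idx=15: raw=0x4F007 flags P=1 W=1 U=1 S=0
  [1] read 0x4F idx=4: raw=0x50007 flags P=1 W=1 U=1 S=0
  [2] read 0x50 idx=5: raw=0x54007 flags P=1 W=1 U=1 S=0
  ⇒ phys 0x541AA  [3 reads]

Access #1 fault: NONE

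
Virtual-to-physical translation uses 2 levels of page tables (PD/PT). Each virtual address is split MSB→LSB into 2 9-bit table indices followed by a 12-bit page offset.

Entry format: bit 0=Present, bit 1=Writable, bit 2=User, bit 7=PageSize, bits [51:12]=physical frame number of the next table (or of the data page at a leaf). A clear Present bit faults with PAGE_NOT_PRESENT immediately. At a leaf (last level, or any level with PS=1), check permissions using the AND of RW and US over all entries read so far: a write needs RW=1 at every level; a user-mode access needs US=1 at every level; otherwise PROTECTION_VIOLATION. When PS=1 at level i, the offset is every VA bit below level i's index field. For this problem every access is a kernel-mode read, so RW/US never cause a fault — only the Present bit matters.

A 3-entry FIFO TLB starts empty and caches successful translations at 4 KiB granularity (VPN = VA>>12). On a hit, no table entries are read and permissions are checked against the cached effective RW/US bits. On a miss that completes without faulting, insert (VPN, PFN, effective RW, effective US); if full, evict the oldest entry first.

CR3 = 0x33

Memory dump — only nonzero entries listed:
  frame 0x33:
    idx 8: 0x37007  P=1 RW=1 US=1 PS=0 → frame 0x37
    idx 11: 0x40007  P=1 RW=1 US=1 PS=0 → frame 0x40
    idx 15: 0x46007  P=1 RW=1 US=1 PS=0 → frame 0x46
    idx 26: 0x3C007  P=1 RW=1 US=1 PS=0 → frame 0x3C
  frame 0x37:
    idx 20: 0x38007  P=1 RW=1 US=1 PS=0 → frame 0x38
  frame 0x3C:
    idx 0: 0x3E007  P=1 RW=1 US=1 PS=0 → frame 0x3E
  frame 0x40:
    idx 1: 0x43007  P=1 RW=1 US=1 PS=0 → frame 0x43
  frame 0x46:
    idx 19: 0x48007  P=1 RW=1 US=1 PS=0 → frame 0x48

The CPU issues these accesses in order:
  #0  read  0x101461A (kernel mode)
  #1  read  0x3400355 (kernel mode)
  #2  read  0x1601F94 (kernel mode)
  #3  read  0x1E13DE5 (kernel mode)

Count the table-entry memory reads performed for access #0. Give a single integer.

Trace:
#0 VA=0x101461A (r,kernel):
  lvl0: tbl 0x33, slot 8 ⇒ 0x37007 (P1/RW1/US1/PS0)
  lvl1: tbl 0x37, slot 20 ⇒ 0x38007 (P1/RW1/US1/PS0)
  ✓ 0x3861A  — 2 lookups
#1 VA=0x3400355 (r,kernel):
  lvl0: tbl 0x33, slot 26 ⇒ 0x3C007 (P1/RW1/US1/PS0)
  lvl1: tbl 0x3C, slot 0 ⇒ 0x3E007 (P1/RW1/US1/PS0)
  ✓ 0x3E355  — 2 lookups
#2 VA=0x1601F94 (r,kernel):
  lvl0: tbl 0x33, slot 11 ⇒ 0x40007 (P1/RW1/US1/PS0)
  lvl1: tbl 0x40, slot 1 ⇒ 0x43007 (P1/RW1/US1/PS0)
  ✓ 0x43F94  — 2 lookups
#3 VA=0x1E13DE5 (r,kernel):
  lvl0: tbl 0x33, slot 15 ⇒ 0x46007 (P1/RW1/US1/PS0)
  lvl1: tbl 0x46, slot 19 ⇒ 0x48007 (P1/RW1/US1/PS0)
  ✓ 0x48DE5  — 2 lookups

Entries read for #0: 2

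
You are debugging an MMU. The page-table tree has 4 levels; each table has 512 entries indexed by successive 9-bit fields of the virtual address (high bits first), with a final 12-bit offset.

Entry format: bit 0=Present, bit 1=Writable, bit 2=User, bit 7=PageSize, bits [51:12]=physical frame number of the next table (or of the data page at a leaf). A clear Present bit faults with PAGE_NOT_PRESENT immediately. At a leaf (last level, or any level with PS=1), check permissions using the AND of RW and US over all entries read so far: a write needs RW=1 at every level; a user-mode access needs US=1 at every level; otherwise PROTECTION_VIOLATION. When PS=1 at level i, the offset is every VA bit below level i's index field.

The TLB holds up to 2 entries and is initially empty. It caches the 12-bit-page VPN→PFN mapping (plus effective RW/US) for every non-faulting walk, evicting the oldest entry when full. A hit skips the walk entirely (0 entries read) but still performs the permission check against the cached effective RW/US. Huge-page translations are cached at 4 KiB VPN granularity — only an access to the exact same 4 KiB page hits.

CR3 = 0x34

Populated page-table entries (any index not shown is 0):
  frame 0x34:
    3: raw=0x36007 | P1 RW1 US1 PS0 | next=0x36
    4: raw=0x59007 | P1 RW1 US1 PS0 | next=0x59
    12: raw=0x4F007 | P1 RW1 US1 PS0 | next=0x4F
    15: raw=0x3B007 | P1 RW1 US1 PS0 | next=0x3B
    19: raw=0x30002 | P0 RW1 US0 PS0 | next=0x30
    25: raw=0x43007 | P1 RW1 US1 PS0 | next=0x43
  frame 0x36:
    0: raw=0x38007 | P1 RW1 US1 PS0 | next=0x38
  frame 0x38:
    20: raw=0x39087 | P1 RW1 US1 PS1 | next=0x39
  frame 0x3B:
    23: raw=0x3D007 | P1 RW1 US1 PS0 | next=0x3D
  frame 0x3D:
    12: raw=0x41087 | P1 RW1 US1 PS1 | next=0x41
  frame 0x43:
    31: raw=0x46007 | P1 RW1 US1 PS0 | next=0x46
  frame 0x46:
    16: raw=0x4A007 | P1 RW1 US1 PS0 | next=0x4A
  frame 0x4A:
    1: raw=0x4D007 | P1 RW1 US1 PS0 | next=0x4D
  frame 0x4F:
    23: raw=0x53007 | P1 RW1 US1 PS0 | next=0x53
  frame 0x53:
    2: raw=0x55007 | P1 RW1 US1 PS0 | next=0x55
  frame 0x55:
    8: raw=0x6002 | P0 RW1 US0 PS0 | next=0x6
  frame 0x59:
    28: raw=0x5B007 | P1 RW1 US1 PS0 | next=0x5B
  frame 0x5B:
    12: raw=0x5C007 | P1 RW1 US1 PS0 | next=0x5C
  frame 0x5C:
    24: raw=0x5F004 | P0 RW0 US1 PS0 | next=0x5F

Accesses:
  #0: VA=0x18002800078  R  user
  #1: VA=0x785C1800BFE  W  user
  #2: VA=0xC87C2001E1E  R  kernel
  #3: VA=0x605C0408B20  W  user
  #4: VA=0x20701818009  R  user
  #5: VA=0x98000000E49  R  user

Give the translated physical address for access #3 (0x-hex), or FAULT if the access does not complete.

Walk each access:
#0 VA=0x18002800078 (r,user):
  lvl0: tbl 0x34, slot 3 ⇒ 0x36007 (P1/RW1/US1/PS0)
  lvl1: tbl 0x36, slot 0 ⇒ 0x38007 (P1/RW1/US1/PS0)
  lvl2: tbl 0x38, slot 20 ⇒ 0x39087 (P1/RW1/US1/PS1)
  ⇒ phys 0x39078 (huge @L2)  [3 reads]
#1 VA=0x785C1800BFE (w,user):
  lvl0: tbl 0x34, slot 15 ⇒ 0x3B007 (P1/RW1/US1/PS0)
  lvl1: tbl 0x3B, slot 23 ⇒ 0x3D007 (P1/RW1/US1/PS0)
  lvl2: tbl 0x3D, slot 12 ⇒ 0x41087 (P1/RW1/US1/PS1)
  ⇒ phys 0x41BFE (huge @L2)  [3 reads]
#2 VA=0xC87C2001E1E (r,kernel):
  lvl0: tbl 0x34, slot 25 ⇒ 0x43007 (P1/RW1/US1/PS0)
  lvl1: tbl 0x43, slot 31 ⇒ 0x46007 (P1/RW1/US1/PS0)
  lvl2: tbl 0x46, slot 16 ⇒ 0x4A007 (P1/RW1/US1/PS0)
  lvl3: tbl 0x4A, slot 1 ⇒ 0x4D007 (P1/RW1/US1/PS0)
  ⇒ phys 0x4DE1E  [4 reads]
#3 VA=0x605C0408B20 (w,user):
  lvl0: tbl 0x34, slot 12 ⇒ 0x4F007 (P1/RW1/US1/PS0)
  lvl1: tbl 0x4F, slot 23 ⇒ 0x53007 (P1/RW1/US1/PS0)
  lvl2: tbl 0x53, slot 2 ⇒ 0x55007 (P1/RW1/US1/PS0)
  lvl3: tbl 0x55, slot 8 ⇒ 0x6002 (P0/RW1/US0/PS0)
  → PAGE_NOT_PRESENT  (4 entries read)
#4 VA=0x20701818009 (r,user):
  lvl0: tbl 0x34, slot 4 ⇒ 0x59007 (P1/RW1/US1/PS0)
  lvl1: tbl 0x59, slot 28 ⇒ 0x5B007 (P1/RW1/US1/PS0)
  lvl2: tbl 0x5B, slot 12 ⇒ 0x5C007 (P1/RW1/US1/PS0)
  lvl3: tbl 0x5C, slot 24 ⇒ 0x5F004 (P0/RW0/US1/PS0)
  → PAGE_NOT_PRESENT  (4 entries read)
#5 VA=0x98000000E49 (r,user):
  lvl0: tbl 0x34, slot 19 ⇒ 0x30002 (P0/RW1/US0/PS0)
  → PAGE_NOT_PRESENT  (1 entries read)

Access #3 PA: FAULT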